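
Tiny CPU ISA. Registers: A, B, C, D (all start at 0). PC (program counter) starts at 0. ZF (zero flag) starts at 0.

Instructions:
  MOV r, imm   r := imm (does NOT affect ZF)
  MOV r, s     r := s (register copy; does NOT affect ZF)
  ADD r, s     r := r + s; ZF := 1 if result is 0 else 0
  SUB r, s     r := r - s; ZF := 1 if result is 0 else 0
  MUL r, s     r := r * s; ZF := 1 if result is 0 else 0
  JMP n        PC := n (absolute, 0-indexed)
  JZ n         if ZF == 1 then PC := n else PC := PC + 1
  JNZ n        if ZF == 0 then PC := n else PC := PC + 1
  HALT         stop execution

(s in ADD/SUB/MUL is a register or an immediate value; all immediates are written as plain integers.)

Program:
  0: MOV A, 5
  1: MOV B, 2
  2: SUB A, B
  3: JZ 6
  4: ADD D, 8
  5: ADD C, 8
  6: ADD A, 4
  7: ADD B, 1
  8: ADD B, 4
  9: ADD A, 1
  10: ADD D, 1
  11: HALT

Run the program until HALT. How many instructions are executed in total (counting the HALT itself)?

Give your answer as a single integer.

Step 1: PC=0 exec 'MOV A, 5'. After: A=5 B=0 C=0 D=0 ZF=0 PC=1
Step 2: PC=1 exec 'MOV B, 2'. After: A=5 B=2 C=0 D=0 ZF=0 PC=2
Step 3: PC=2 exec 'SUB A, B'. After: A=3 B=2 C=0 D=0 ZF=0 PC=3
Step 4: PC=3 exec 'JZ 6'. After: A=3 B=2 C=0 D=0 ZF=0 PC=4
Step 5: PC=4 exec 'ADD D, 8'. After: A=3 B=2 C=0 D=8 ZF=0 PC=5
Step 6: PC=5 exec 'ADD C, 8'. After: A=3 B=2 C=8 D=8 ZF=0 PC=6
Step 7: PC=6 exec 'ADD A, 4'. After: A=7 B=2 C=8 D=8 ZF=0 PC=7
Step 8: PC=7 exec 'ADD B, 1'. After: A=7 B=3 C=8 D=8 ZF=0 PC=8
Step 9: PC=8 exec 'ADD B, 4'. After: A=7 B=7 C=8 D=8 ZF=0 PC=9
Step 10: PC=9 exec 'ADD A, 1'. After: A=8 B=7 C=8 D=8 ZF=0 PC=10
Step 11: PC=10 exec 'ADD D, 1'. After: A=8 B=7 C=8 D=9 ZF=0 PC=11
Step 12: PC=11 exec 'HALT'. After: A=8 B=7 C=8 D=9 ZF=0 PC=11 HALTED
Total instructions executed: 12

Answer: 12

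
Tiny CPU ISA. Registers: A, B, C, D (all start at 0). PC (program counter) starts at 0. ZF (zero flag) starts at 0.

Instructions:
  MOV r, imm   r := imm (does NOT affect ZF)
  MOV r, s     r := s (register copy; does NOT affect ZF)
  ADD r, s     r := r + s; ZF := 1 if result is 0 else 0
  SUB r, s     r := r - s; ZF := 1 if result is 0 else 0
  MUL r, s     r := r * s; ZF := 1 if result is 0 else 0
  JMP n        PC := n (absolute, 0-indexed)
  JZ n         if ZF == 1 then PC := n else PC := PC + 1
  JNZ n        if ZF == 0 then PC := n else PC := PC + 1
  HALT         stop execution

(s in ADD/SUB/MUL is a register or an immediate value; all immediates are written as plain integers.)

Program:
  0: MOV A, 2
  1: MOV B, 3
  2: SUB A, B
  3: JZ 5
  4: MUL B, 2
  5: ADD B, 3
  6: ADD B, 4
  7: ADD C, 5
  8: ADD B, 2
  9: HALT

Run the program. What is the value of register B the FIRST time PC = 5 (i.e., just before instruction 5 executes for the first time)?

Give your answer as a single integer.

Step 1: PC=0 exec 'MOV A, 2'. After: A=2 B=0 C=0 D=0 ZF=0 PC=1
Step 2: PC=1 exec 'MOV B, 3'. After: A=2 B=3 C=0 D=0 ZF=0 PC=2
Step 3: PC=2 exec 'SUB A, B'. After: A=-1 B=3 C=0 D=0 ZF=0 PC=3
Step 4: PC=3 exec 'JZ 5'. After: A=-1 B=3 C=0 D=0 ZF=0 PC=4
Step 5: PC=4 exec 'MUL B, 2'. After: A=-1 B=6 C=0 D=0 ZF=0 PC=5
First time PC=5: B=6

6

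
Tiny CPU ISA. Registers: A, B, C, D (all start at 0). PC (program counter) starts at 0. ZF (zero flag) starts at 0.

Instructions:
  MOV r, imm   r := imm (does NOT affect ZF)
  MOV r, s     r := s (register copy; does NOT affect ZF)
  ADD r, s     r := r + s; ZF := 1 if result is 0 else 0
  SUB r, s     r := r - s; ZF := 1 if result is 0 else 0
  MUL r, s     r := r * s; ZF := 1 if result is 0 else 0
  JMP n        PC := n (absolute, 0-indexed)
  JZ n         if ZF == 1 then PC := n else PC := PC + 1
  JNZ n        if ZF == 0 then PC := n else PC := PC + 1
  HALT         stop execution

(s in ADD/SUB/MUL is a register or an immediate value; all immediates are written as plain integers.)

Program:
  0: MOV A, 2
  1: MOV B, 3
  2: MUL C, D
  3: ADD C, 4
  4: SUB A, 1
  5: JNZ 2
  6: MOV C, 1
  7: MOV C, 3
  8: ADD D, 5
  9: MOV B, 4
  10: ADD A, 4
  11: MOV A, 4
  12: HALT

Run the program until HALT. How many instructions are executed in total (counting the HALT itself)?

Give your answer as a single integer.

Step 1: PC=0 exec 'MOV A, 2'. After: A=2 B=0 C=0 D=0 ZF=0 PC=1
Step 2: PC=1 exec 'MOV B, 3'. After: A=2 B=3 C=0 D=0 ZF=0 PC=2
Step 3: PC=2 exec 'MUL C, D'. After: A=2 B=3 C=0 D=0 ZF=1 PC=3
Step 4: PC=3 exec 'ADD C, 4'. After: A=2 B=3 C=4 D=0 ZF=0 PC=4
Step 5: PC=4 exec 'SUB A, 1'. After: A=1 B=3 C=4 D=0 ZF=0 PC=5
Step 6: PC=5 exec 'JNZ 2'. After: A=1 B=3 C=4 D=0 ZF=0 PC=2
Step 7: PC=2 exec 'MUL C, D'. After: A=1 B=3 C=0 D=0 ZF=1 PC=3
Step 8: PC=3 exec 'ADD C, 4'. After: A=1 B=3 C=4 D=0 ZF=0 PC=4
Step 9: PC=4 exec 'SUB A, 1'. After: A=0 B=3 C=4 D=0 ZF=1 PC=5
Step 10: PC=5 exec 'JNZ 2'. After: A=0 B=3 C=4 D=0 ZF=1 PC=6
Step 11: PC=6 exec 'MOV C, 1'. After: A=0 B=3 C=1 D=0 ZF=1 PC=7
Step 12: PC=7 exec 'MOV C, 3'. After: A=0 B=3 C=3 D=0 ZF=1 PC=8
Step 13: PC=8 exec 'ADD D, 5'. After: A=0 B=3 C=3 D=5 ZF=0 PC=9
Step 14: PC=9 exec 'MOV B, 4'. After: A=0 B=4 C=3 D=5 ZF=0 PC=10
Step 15: PC=10 exec 'ADD A, 4'. After: A=4 B=4 C=3 D=5 ZF=0 PC=11
Step 16: PC=11 exec 'MOV A, 4'. After: A=4 B=4 C=3 D=5 ZF=0 PC=12
Step 17: PC=12 exec 'HALT'. After: A=4 B=4 C=3 D=5 ZF=0 PC=12 HALTED
Total instructions executed: 17

Answer: 17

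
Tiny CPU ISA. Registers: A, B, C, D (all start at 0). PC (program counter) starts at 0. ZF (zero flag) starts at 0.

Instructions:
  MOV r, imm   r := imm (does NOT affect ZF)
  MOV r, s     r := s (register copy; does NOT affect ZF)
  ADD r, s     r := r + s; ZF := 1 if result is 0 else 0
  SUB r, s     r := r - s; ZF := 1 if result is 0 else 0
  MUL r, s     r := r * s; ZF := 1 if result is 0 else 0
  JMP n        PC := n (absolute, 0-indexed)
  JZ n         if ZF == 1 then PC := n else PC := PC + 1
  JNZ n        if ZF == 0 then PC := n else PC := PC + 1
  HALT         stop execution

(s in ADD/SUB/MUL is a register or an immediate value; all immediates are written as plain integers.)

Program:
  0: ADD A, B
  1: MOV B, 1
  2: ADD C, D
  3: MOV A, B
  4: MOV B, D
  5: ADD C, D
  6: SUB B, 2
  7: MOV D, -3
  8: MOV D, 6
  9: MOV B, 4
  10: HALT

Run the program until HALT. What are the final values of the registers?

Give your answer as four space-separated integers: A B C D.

Step 1: PC=0 exec 'ADD A, B'. After: A=0 B=0 C=0 D=0 ZF=1 PC=1
Step 2: PC=1 exec 'MOV B, 1'. After: A=0 B=1 C=0 D=0 ZF=1 PC=2
Step 3: PC=2 exec 'ADD C, D'. After: A=0 B=1 C=0 D=0 ZF=1 PC=3
Step 4: PC=3 exec 'MOV A, B'. After: A=1 B=1 C=0 D=0 ZF=1 PC=4
Step 5: PC=4 exec 'MOV B, D'. After: A=1 B=0 C=0 D=0 ZF=1 PC=5
Step 6: PC=5 exec 'ADD C, D'. After: A=1 B=0 C=0 D=0 ZF=1 PC=6
Step 7: PC=6 exec 'SUB B, 2'. After: A=1 B=-2 C=0 D=0 ZF=0 PC=7
Step 8: PC=7 exec 'MOV D, -3'. After: A=1 B=-2 C=0 D=-3 ZF=0 PC=8
Step 9: PC=8 exec 'MOV D, 6'. After: A=1 B=-2 C=0 D=6 ZF=0 PC=9
Step 10: PC=9 exec 'MOV B, 4'. After: A=1 B=4 C=0 D=6 ZF=0 PC=10
Step 11: PC=10 exec 'HALT'. After: A=1 B=4 C=0 D=6 ZF=0 PC=10 HALTED

Answer: 1 4 0 6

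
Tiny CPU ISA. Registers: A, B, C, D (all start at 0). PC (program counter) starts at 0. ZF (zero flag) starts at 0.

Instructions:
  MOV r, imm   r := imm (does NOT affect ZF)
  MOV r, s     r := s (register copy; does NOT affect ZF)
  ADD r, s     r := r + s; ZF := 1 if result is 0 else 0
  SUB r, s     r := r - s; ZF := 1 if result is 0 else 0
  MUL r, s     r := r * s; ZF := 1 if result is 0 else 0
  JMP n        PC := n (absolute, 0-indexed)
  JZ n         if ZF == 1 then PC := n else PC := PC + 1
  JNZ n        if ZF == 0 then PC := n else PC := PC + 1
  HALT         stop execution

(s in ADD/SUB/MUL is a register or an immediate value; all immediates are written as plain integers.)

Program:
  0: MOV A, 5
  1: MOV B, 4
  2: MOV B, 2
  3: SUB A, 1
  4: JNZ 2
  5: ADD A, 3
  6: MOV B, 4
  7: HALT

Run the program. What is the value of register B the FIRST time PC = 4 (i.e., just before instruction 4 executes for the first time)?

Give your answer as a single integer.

Step 1: PC=0 exec 'MOV A, 5'. After: A=5 B=0 C=0 D=0 ZF=0 PC=1
Step 2: PC=1 exec 'MOV B, 4'. After: A=5 B=4 C=0 D=0 ZF=0 PC=2
Step 3: PC=2 exec 'MOV B, 2'. After: A=5 B=2 C=0 D=0 ZF=0 PC=3
Step 4: PC=3 exec 'SUB A, 1'. After: A=4 B=2 C=0 D=0 ZF=0 PC=4
First time PC=4: B=2

2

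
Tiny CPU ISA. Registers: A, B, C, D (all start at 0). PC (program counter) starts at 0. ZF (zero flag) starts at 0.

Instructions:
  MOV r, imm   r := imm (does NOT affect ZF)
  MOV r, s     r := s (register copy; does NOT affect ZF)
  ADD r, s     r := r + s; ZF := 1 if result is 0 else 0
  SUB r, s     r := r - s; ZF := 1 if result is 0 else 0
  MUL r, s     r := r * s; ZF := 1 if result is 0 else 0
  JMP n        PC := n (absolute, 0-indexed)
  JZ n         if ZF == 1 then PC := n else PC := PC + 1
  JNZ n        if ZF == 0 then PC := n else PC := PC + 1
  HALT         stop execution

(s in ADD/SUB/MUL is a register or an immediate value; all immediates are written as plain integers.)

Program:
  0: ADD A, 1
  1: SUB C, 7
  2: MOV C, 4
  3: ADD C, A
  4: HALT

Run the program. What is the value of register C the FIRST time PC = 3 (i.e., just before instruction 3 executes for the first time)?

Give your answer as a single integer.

Step 1: PC=0 exec 'ADD A, 1'. After: A=1 B=0 C=0 D=0 ZF=0 PC=1
Step 2: PC=1 exec 'SUB C, 7'. After: A=1 B=0 C=-7 D=0 ZF=0 PC=2
Step 3: PC=2 exec 'MOV C, 4'. After: A=1 B=0 C=4 D=0 ZF=0 PC=3
First time PC=3: C=4

4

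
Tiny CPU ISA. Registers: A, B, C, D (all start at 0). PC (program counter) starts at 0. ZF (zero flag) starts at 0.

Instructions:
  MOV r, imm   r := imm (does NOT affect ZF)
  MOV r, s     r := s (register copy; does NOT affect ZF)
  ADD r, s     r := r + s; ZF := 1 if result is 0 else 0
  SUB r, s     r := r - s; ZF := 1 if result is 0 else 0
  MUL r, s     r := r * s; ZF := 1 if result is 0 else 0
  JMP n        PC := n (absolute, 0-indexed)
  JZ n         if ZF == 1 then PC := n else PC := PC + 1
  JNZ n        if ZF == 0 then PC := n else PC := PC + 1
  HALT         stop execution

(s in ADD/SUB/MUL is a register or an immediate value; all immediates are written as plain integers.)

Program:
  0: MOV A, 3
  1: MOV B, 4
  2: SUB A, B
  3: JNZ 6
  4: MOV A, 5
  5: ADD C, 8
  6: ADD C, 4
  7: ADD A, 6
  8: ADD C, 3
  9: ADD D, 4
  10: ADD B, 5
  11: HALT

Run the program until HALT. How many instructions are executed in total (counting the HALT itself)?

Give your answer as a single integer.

Step 1: PC=0 exec 'MOV A, 3'. After: A=3 B=0 C=0 D=0 ZF=0 PC=1
Step 2: PC=1 exec 'MOV B, 4'. After: A=3 B=4 C=0 D=0 ZF=0 PC=2
Step 3: PC=2 exec 'SUB A, B'. After: A=-1 B=4 C=0 D=0 ZF=0 PC=3
Step 4: PC=3 exec 'JNZ 6'. After: A=-1 B=4 C=0 D=0 ZF=0 PC=6
Step 5: PC=6 exec 'ADD C, 4'. After: A=-1 B=4 C=4 D=0 ZF=0 PC=7
Step 6: PC=7 exec 'ADD A, 6'. After: A=5 B=4 C=4 D=0 ZF=0 PC=8
Step 7: PC=8 exec 'ADD C, 3'. After: A=5 B=4 C=7 D=0 ZF=0 PC=9
Step 8: PC=9 exec 'ADD D, 4'. After: A=5 B=4 C=7 D=4 ZF=0 PC=10
Step 9: PC=10 exec 'ADD B, 5'. After: A=5 B=9 C=7 D=4 ZF=0 PC=11
Step 10: PC=11 exec 'HALT'. After: A=5 B=9 C=7 D=4 ZF=0 PC=11 HALTED
Total instructions executed: 10

Answer: 10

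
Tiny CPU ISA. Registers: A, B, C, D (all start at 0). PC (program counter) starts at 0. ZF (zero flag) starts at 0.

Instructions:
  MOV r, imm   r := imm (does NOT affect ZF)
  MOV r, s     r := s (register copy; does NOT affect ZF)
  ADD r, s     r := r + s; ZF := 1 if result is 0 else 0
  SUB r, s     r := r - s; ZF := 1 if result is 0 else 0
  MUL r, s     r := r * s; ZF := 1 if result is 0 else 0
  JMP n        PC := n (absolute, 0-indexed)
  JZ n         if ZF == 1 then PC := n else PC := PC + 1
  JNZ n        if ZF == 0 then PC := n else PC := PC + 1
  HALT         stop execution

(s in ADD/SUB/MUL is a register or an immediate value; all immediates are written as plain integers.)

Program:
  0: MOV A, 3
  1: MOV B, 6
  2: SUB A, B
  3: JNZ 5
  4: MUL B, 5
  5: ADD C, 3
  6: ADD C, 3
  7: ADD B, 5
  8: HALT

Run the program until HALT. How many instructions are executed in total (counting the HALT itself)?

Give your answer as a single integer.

Answer: 8

Derivation:
Step 1: PC=0 exec 'MOV A, 3'. After: A=3 B=0 C=0 D=0 ZF=0 PC=1
Step 2: PC=1 exec 'MOV B, 6'. After: A=3 B=6 C=0 D=0 ZF=0 PC=2
Step 3: PC=2 exec 'SUB A, B'. After: A=-3 B=6 C=0 D=0 ZF=0 PC=3
Step 4: PC=3 exec 'JNZ 5'. After: A=-3 B=6 C=0 D=0 ZF=0 PC=5
Step 5: PC=5 exec 'ADD C, 3'. After: A=-3 B=6 C=3 D=0 ZF=0 PC=6
Step 6: PC=6 exec 'ADD C, 3'. After: A=-3 B=6 C=6 D=0 ZF=0 PC=7
Step 7: PC=7 exec 'ADD B, 5'. After: A=-3 B=11 C=6 D=0 ZF=0 PC=8
Step 8: PC=8 exec 'HALT'. After: A=-3 B=11 C=6 D=0 ZF=0 PC=8 HALTED
Total instructions executed: 8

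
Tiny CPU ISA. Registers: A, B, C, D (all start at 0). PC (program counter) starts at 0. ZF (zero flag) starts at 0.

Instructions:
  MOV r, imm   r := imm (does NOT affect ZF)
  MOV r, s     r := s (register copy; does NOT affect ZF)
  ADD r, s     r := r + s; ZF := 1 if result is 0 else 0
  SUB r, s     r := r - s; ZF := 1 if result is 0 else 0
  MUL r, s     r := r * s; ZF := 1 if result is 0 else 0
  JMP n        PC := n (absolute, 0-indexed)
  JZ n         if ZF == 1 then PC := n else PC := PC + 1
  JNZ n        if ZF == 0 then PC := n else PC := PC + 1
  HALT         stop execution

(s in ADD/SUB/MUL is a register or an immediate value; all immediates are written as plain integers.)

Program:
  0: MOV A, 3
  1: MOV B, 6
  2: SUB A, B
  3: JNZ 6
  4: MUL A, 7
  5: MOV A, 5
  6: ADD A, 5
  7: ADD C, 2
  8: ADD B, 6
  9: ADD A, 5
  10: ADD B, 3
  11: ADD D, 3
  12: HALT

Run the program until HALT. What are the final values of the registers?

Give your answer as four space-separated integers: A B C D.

Answer: 7 15 2 3

Derivation:
Step 1: PC=0 exec 'MOV A, 3'. After: A=3 B=0 C=0 D=0 ZF=0 PC=1
Step 2: PC=1 exec 'MOV B, 6'. After: A=3 B=6 C=0 D=0 ZF=0 PC=2
Step 3: PC=2 exec 'SUB A, B'. After: A=-3 B=6 C=0 D=0 ZF=0 PC=3
Step 4: PC=3 exec 'JNZ 6'. After: A=-3 B=6 C=0 D=0 ZF=0 PC=6
Step 5: PC=6 exec 'ADD A, 5'. After: A=2 B=6 C=0 D=0 ZF=0 PC=7
Step 6: PC=7 exec 'ADD C, 2'. After: A=2 B=6 C=2 D=0 ZF=0 PC=8
Step 7: PC=8 exec 'ADD B, 6'. After: A=2 B=12 C=2 D=0 ZF=0 PC=9
Step 8: PC=9 exec 'ADD A, 5'. After: A=7 B=12 C=2 D=0 ZF=0 PC=10
Step 9: PC=10 exec 'ADD B, 3'. After: A=7 B=15 C=2 D=0 ZF=0 PC=11
Step 10: PC=11 exec 'ADD D, 3'. After: A=7 B=15 C=2 D=3 ZF=0 PC=12
Step 11: PC=12 exec 'HALT'. After: A=7 B=15 C=2 D=3 ZF=0 PC=12 HALTED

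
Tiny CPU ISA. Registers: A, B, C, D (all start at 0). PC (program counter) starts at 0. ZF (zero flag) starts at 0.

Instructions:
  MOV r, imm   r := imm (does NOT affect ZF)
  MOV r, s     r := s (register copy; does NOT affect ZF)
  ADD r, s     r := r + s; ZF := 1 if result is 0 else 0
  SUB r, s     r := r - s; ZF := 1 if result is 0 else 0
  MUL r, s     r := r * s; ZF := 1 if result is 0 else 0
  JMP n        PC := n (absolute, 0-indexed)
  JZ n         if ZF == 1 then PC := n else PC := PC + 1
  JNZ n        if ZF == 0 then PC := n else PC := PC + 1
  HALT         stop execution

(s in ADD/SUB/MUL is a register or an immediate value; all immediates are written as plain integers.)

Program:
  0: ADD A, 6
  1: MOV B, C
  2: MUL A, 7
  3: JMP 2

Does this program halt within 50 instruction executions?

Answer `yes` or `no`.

Step 1: PC=0 exec 'ADD A, 6'. After: A=6 B=0 C=0 D=0 ZF=0 PC=1
Step 2: PC=1 exec 'MOV B, C'. After: A=6 B=0 C=0 D=0 ZF=0 PC=2
Step 3: PC=2 exec 'MUL A, 7'. After: A=42 B=0 C=0 D=0 ZF=0 PC=3
Step 4: PC=3 exec 'JMP 2'. After: A=42 B=0 C=0 D=0 ZF=0 PC=2
Step 5: PC=2 exec 'MUL A, 7'. After: A=294 B=0 C=0 D=0 ZF=0 PC=3
Step 6: PC=3 exec 'JMP 2'. After: A=294 B=0 C=0 D=0 ZF=0 PC=2
Step 7: PC=2 exec 'MUL A, 7'. After: A=2058 B=0 C=0 D=0 ZF=0 PC=3
Step 8: PC=3 exec 'JMP 2'. After: A=2058 B=0 C=0 D=0 ZF=0 PC=2
Step 9: PC=2 exec 'MUL A, 7'. After: A=14406 B=0 C=0 D=0 ZF=0 PC=3
Step 10: PC=3 exec 'JMP 2'. After: A=14406 B=0 C=0 D=0 ZF=0 PC=2
Step 11: PC=2 exec 'MUL A, 7'. After: A=100842 B=0 C=0 D=0 ZF=0 PC=3
Step 12: PC=3 exec 'JMP 2'. After: A=100842 B=0 C=0 D=0 ZF=0 PC=2
Step 13: PC=2 exec 'MUL A, 7'. After: A=705894 B=0 C=0 D=0 ZF=0 PC=3
Step 14: PC=3 exec 'JMP 2'. After: A=705894 B=0 C=0 D=0 ZF=0 PC=2
Step 15: PC=2 exec 'MUL A, 7'. After: A=4941258 B=0 C=0 D=0 ZF=0 PC=3
After 50 steps: not halted. PC revisits the same instructions with no path to HALT; will never halt.

Answer: no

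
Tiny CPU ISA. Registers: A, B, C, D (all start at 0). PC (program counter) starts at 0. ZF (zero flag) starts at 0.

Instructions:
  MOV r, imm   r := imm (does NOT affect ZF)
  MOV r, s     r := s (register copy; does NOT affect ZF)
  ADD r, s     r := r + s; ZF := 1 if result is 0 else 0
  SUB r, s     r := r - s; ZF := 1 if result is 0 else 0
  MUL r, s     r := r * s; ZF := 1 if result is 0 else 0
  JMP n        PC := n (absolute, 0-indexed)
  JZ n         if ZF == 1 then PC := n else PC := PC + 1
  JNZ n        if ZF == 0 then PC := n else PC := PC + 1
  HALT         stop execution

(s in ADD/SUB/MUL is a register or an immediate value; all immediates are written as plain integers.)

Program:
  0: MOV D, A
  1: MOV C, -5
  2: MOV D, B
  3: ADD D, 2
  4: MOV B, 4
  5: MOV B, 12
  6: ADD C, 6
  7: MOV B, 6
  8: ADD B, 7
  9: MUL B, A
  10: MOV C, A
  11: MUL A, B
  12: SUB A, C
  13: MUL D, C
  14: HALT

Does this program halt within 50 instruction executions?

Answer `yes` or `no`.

Answer: yes

Derivation:
Step 1: PC=0 exec 'MOV D, A'. After: A=0 B=0 C=0 D=0 ZF=0 PC=1
Step 2: PC=1 exec 'MOV C, -5'. After: A=0 B=0 C=-5 D=0 ZF=0 PC=2
Step 3: PC=2 exec 'MOV D, B'. After: A=0 B=0 C=-5 D=0 ZF=0 PC=3
Step 4: PC=3 exec 'ADD D, 2'. After: A=0 B=0 C=-5 D=2 ZF=0 PC=4
Step 5: PC=4 exec 'MOV B, 4'. After: A=0 B=4 C=-5 D=2 ZF=0 PC=5
Step 6: PC=5 exec 'MOV B, 12'. After: A=0 B=12 C=-5 D=2 ZF=0 PC=6
Step 7: PC=6 exec 'ADD C, 6'. After: A=0 B=12 C=1 D=2 ZF=0 PC=7
Step 8: PC=7 exec 'MOV B, 6'. After: A=0 B=6 C=1 D=2 ZF=0 PC=8
Step 9: PC=8 exec 'ADD B, 7'. After: A=0 B=13 C=1 D=2 ZF=0 PC=9
Step 10: PC=9 exec 'MUL B, A'. After: A=0 B=0 C=1 D=2 ZF=1 PC=10
Step 11: PC=10 exec 'MOV C, A'. After: A=0 B=0 C=0 D=2 ZF=1 PC=11
Step 12: PC=11 exec 'MUL A, B'. After: A=0 B=0 C=0 D=2 ZF=1 PC=12
Step 13: PC=12 exec 'SUB A, C'. After: A=0 B=0 C=0 D=2 ZF=1 PC=13
Step 14: PC=13 exec 'MUL D, C'. After: A=0 B=0 C=0 D=0 ZF=1 PC=14
Step 15: PC=14 exec 'HALT'. After: A=0 B=0 C=0 D=0 ZF=1 PC=14 HALTED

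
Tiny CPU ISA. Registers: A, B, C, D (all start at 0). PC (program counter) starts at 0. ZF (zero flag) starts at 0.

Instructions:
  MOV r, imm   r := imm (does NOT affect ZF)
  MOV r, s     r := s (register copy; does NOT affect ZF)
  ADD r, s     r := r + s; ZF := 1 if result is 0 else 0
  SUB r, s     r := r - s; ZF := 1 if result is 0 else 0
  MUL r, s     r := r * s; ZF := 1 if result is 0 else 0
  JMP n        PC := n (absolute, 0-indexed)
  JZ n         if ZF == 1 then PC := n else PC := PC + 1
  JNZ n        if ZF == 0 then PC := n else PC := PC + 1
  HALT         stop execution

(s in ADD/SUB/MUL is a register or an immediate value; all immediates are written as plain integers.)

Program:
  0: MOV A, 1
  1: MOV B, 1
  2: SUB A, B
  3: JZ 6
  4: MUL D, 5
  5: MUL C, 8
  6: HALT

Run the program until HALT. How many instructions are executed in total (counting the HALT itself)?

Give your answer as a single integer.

Answer: 5

Derivation:
Step 1: PC=0 exec 'MOV A, 1'. After: A=1 B=0 C=0 D=0 ZF=0 PC=1
Step 2: PC=1 exec 'MOV B, 1'. After: A=1 B=1 C=0 D=0 ZF=0 PC=2
Step 3: PC=2 exec 'SUB A, B'. After: A=0 B=1 C=0 D=0 ZF=1 PC=3
Step 4: PC=3 exec 'JZ 6'. After: A=0 B=1 C=0 D=0 ZF=1 PC=6
Step 5: PC=6 exec 'HALT'. After: A=0 B=1 C=0 D=0 ZF=1 PC=6 HALTED
Total instructions executed: 5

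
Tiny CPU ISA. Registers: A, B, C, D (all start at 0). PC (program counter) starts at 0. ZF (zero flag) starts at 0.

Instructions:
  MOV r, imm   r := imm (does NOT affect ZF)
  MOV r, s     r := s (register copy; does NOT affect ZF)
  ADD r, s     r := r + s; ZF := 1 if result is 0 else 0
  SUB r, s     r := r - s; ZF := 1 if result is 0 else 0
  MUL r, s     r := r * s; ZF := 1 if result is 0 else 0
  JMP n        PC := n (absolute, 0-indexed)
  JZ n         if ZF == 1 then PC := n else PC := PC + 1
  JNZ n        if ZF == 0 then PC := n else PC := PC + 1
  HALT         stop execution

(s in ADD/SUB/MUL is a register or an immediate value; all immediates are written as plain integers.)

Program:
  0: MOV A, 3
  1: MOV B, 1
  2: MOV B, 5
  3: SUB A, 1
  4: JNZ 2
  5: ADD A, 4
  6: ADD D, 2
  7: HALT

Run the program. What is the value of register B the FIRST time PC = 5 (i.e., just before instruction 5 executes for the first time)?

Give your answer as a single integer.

Step 1: PC=0 exec 'MOV A, 3'. After: A=3 B=0 C=0 D=0 ZF=0 PC=1
Step 2: PC=1 exec 'MOV B, 1'. After: A=3 B=1 C=0 D=0 ZF=0 PC=2
Step 3: PC=2 exec 'MOV B, 5'. After: A=3 B=5 C=0 D=0 ZF=0 PC=3
Step 4: PC=3 exec 'SUB A, 1'. After: A=2 B=5 C=0 D=0 ZF=0 PC=4
Step 5: PC=4 exec 'JNZ 2'. After: A=2 B=5 C=0 D=0 ZF=0 PC=2
Step 6: PC=2 exec 'MOV B, 5'. After: A=2 B=5 C=0 D=0 ZF=0 PC=3
Step 7: PC=3 exec 'SUB A, 1'. After: A=1 B=5 C=0 D=0 ZF=0 PC=4
Step 8: PC=4 exec 'JNZ 2'. After: A=1 B=5 C=0 D=0 ZF=0 PC=2
Step 9: PC=2 exec 'MOV B, 5'. After: A=1 B=5 C=0 D=0 ZF=0 PC=3
Step 10: PC=3 exec 'SUB A, 1'. After: A=0 B=5 C=0 D=0 ZF=1 PC=4
Step 11: PC=4 exec 'JNZ 2'. After: A=0 B=5 C=0 D=0 ZF=1 PC=5
First time PC=5: B=5

5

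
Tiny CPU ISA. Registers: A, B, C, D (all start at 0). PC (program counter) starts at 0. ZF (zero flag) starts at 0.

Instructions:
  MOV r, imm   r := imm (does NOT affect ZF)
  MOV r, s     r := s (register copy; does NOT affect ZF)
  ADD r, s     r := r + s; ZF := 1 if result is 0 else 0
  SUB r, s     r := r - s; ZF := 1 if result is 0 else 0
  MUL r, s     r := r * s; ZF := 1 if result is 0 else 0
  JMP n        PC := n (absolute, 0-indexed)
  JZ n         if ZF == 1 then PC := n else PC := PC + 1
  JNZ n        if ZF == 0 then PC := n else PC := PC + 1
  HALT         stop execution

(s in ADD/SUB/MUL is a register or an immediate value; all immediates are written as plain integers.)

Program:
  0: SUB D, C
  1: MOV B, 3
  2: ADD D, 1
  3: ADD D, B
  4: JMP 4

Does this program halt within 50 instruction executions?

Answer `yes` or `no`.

Step 1: PC=0 exec 'SUB D, C'. After: A=0 B=0 C=0 D=0 ZF=1 PC=1
Step 2: PC=1 exec 'MOV B, 3'. After: A=0 B=3 C=0 D=0 ZF=1 PC=2
Step 3: PC=2 exec 'ADD D, 1'. After: A=0 B=3 C=0 D=1 ZF=0 PC=3
Step 4: PC=3 exec 'ADD D, B'. After: A=0 B=3 C=0 D=4 ZF=0 PC=4
Step 5: PC=4 exec 'JMP 4'. After: A=0 B=3 C=0 D=4 ZF=0 PC=4
State after step 5 equals state after step 4: the program is in a cycle of length 1 and will never halt.

Answer: no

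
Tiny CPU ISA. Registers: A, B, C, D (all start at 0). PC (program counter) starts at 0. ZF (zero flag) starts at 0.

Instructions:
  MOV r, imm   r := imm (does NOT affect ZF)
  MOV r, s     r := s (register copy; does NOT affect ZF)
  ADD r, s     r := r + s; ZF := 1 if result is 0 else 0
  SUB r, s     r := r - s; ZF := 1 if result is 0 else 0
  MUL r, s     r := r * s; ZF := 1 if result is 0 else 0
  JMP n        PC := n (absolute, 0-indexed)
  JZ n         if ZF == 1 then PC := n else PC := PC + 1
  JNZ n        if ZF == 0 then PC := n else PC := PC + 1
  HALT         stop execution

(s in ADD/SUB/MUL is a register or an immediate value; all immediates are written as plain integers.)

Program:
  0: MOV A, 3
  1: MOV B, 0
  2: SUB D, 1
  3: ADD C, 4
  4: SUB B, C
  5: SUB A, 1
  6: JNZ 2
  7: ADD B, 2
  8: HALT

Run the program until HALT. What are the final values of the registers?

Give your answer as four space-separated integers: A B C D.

Step 1: PC=0 exec 'MOV A, 3'. After: A=3 B=0 C=0 D=0 ZF=0 PC=1
Step 2: PC=1 exec 'MOV B, 0'. After: A=3 B=0 C=0 D=0 ZF=0 PC=2
Step 3: PC=2 exec 'SUB D, 1'. After: A=3 B=0 C=0 D=-1 ZF=0 PC=3
Step 4: PC=3 exec 'ADD C, 4'. After: A=3 B=0 C=4 D=-1 ZF=0 PC=4
Step 5: PC=4 exec 'SUB B, C'. After: A=3 B=-4 C=4 D=-1 ZF=0 PC=5
Step 6: PC=5 exec 'SUB A, 1'. After: A=2 B=-4 C=4 D=-1 ZF=0 PC=6
Step 7: PC=6 exec 'JNZ 2'. After: A=2 B=-4 C=4 D=-1 ZF=0 PC=2
Step 8: PC=2 exec 'SUB D, 1'. After: A=2 B=-4 C=4 D=-2 ZF=0 PC=3
Step 9: PC=3 exec 'ADD C, 4'. After: A=2 B=-4 C=8 D=-2 ZF=0 PC=4
Step 10: PC=4 exec 'SUB B, C'. After: A=2 B=-12 C=8 D=-2 ZF=0 PC=5
Step 11: PC=5 exec 'SUB A, 1'. After: A=1 B=-12 C=8 D=-2 ZF=0 PC=6
Step 12: PC=6 exec 'JNZ 2'. After: A=1 B=-12 C=8 D=-2 ZF=0 PC=2
Step 13: PC=2 exec 'SUB D, 1'. After: A=1 B=-12 C=8 D=-3 ZF=0 PC=3
Step 14: PC=3 exec 'ADD C, 4'. After: A=1 B=-12 C=12 D=-3 ZF=0 PC=4
Step 15: PC=4 exec 'SUB B, C'. After: A=1 B=-24 C=12 D=-3 ZF=0 PC=5
Step 16: PC=5 exec 'SUB A, 1'. After: A=0 B=-24 C=12 D=-3 ZF=1 PC=6
Step 17: PC=6 exec 'JNZ 2'. After: A=0 B=-24 C=12 D=-3 ZF=1 PC=7
Step 18: PC=7 exec 'ADD B, 2'. After: A=0 B=-22 C=12 D=-3 ZF=0 PC=8
Step 19: PC=8 exec 'HALT'. After: A=0 B=-22 C=12 D=-3 ZF=0 PC=8 HALTED

Answer: 0 -22 12 -3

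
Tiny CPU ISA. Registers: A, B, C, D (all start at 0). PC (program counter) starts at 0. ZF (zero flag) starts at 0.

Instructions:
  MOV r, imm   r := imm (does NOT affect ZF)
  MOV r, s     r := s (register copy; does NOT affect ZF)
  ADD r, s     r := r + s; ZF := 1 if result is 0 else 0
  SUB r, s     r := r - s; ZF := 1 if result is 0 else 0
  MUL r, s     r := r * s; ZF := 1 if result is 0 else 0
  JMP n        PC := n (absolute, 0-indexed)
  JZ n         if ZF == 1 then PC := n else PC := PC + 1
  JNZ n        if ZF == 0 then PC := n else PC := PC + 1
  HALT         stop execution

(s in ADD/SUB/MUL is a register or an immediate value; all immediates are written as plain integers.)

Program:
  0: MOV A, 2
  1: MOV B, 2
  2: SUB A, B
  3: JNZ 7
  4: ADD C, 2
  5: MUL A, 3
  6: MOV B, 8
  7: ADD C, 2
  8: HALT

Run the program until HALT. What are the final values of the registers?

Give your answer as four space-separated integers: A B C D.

Answer: 0 8 4 0

Derivation:
Step 1: PC=0 exec 'MOV A, 2'. After: A=2 B=0 C=0 D=0 ZF=0 PC=1
Step 2: PC=1 exec 'MOV B, 2'. After: A=2 B=2 C=0 D=0 ZF=0 PC=2
Step 3: PC=2 exec 'SUB A, B'. After: A=0 B=2 C=0 D=0 ZF=1 PC=3
Step 4: PC=3 exec 'JNZ 7'. After: A=0 B=2 C=0 D=0 ZF=1 PC=4
Step 5: PC=4 exec 'ADD C, 2'. After: A=0 B=2 C=2 D=0 ZF=0 PC=5
Step 6: PC=5 exec 'MUL A, 3'. After: A=0 B=2 C=2 D=0 ZF=1 PC=6
Step 7: PC=6 exec 'MOV B, 8'. After: A=0 B=8 C=2 D=0 ZF=1 PC=7
Step 8: PC=7 exec 'ADD C, 2'. After: A=0 B=8 C=4 D=0 ZF=0 PC=8
Step 9: PC=8 exec 'HALT'. After: A=0 B=8 C=4 D=0 ZF=0 PC=8 HALTED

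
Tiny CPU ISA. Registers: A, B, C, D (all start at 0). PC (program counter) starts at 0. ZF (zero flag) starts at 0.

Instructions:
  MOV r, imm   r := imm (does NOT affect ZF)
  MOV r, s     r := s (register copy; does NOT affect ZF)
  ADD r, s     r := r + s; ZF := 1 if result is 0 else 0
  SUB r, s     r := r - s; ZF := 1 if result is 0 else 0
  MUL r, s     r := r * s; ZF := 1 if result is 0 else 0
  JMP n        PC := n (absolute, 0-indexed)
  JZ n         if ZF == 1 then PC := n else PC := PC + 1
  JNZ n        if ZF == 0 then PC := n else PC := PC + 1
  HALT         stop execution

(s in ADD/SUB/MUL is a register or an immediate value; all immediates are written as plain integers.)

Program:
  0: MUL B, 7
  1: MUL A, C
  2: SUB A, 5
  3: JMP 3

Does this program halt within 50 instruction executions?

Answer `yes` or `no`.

Answer: no

Derivation:
Step 1: PC=0 exec 'MUL B, 7'. After: A=0 B=0 C=0 D=0 ZF=1 PC=1
Step 2: PC=1 exec 'MUL A, C'. After: A=0 B=0 C=0 D=0 ZF=1 PC=2
Step 3: PC=2 exec 'SUB A, 5'. After: A=-5 B=0 C=0 D=0 ZF=0 PC=3
Step 4: PC=3 exec 'JMP 3'. After: A=-5 B=0 C=0 D=0 ZF=0 PC=3
State after step 4 equals state after step 3: the program is in a cycle of length 1 and will never halt.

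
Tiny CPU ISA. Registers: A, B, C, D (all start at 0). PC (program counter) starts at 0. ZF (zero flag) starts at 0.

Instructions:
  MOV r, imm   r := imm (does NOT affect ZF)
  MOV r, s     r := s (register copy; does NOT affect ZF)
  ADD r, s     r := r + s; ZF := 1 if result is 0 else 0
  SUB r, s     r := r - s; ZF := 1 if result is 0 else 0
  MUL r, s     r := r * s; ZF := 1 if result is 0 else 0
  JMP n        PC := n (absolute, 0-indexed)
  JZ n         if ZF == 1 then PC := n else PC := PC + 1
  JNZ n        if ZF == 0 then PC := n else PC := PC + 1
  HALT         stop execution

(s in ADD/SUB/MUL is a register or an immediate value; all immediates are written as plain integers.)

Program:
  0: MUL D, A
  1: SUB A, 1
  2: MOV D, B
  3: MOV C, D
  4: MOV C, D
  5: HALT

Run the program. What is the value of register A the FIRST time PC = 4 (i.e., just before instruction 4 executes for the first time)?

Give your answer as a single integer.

Step 1: PC=0 exec 'MUL D, A'. After: A=0 B=0 C=0 D=0 ZF=1 PC=1
Step 2: PC=1 exec 'SUB A, 1'. After: A=-1 B=0 C=0 D=0 ZF=0 PC=2
Step 3: PC=2 exec 'MOV D, B'. After: A=-1 B=0 C=0 D=0 ZF=0 PC=3
Step 4: PC=3 exec 'MOV C, D'. After: A=-1 B=0 C=0 D=0 ZF=0 PC=4
First time PC=4: A=-1

-1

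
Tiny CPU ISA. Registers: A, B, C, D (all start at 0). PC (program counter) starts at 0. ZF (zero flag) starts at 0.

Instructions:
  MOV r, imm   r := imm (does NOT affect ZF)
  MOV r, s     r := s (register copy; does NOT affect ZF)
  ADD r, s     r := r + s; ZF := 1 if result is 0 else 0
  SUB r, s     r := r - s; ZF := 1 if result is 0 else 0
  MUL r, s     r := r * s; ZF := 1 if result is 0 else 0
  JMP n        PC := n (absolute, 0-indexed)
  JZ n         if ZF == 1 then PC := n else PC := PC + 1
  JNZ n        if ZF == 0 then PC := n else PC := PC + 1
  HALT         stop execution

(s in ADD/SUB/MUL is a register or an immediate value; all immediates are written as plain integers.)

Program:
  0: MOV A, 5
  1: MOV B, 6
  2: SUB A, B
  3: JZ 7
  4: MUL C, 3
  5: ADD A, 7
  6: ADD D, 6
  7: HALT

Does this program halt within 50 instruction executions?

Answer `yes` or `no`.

Step 1: PC=0 exec 'MOV A, 5'. After: A=5 B=0 C=0 D=0 ZF=0 PC=1
Step 2: PC=1 exec 'MOV B, 6'. After: A=5 B=6 C=0 D=0 ZF=0 PC=2
Step 3: PC=2 exec 'SUB A, B'. After: A=-1 B=6 C=0 D=0 ZF=0 PC=3
Step 4: PC=3 exec 'JZ 7'. After: A=-1 B=6 C=0 D=0 ZF=0 PC=4
Step 5: PC=4 exec 'MUL C, 3'. After: A=-1 B=6 C=0 D=0 ZF=1 PC=5
Step 6: PC=5 exec 'ADD A, 7'. After: A=6 B=6 C=0 D=0 ZF=0 PC=6
Step 7: PC=6 exec 'ADD D, 6'. After: A=6 B=6 C=0 D=6 ZF=0 PC=7
Step 8: PC=7 exec 'HALT'. After: A=6 B=6 C=0 D=6 ZF=0 PC=7 HALTED

Answer: yes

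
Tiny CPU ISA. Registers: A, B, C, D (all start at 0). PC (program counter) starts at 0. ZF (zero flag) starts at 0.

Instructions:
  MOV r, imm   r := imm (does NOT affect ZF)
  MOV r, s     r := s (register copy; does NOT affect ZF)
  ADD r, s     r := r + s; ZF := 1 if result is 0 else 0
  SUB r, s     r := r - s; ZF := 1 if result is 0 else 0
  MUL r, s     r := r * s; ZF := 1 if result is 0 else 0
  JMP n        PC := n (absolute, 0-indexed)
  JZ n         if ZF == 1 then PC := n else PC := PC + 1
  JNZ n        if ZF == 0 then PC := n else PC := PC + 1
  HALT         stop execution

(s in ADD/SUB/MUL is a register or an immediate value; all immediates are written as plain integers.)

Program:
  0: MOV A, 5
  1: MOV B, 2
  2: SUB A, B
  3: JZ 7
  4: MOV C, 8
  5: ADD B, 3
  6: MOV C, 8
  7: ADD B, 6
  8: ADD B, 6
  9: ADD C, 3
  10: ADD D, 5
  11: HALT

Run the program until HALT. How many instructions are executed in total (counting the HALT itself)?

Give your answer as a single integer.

Step 1: PC=0 exec 'MOV A, 5'. After: A=5 B=0 C=0 D=0 ZF=0 PC=1
Step 2: PC=1 exec 'MOV B, 2'. After: A=5 B=2 C=0 D=0 ZF=0 PC=2
Step 3: PC=2 exec 'SUB A, B'. After: A=3 B=2 C=0 D=0 ZF=0 PC=3
Step 4: PC=3 exec 'JZ 7'. After: A=3 B=2 C=0 D=0 ZF=0 PC=4
Step 5: PC=4 exec 'MOV C, 8'. After: A=3 B=2 C=8 D=0 ZF=0 PC=5
Step 6: PC=5 exec 'ADD B, 3'. After: A=3 B=5 C=8 D=0 ZF=0 PC=6
Step 7: PC=6 exec 'MOV C, 8'. After: A=3 B=5 C=8 D=0 ZF=0 PC=7
Step 8: PC=7 exec 'ADD B, 6'. After: A=3 B=11 C=8 D=0 ZF=0 PC=8
Step 9: PC=8 exec 'ADD B, 6'. After: A=3 B=17 C=8 D=0 ZF=0 PC=9
Step 10: PC=9 exec 'ADD C, 3'. After: A=3 B=17 C=11 D=0 ZF=0 PC=10
Step 11: PC=10 exec 'ADD D, 5'. After: A=3 B=17 C=11 D=5 ZF=0 PC=11
Step 12: PC=11 exec 'HALT'. After: A=3 B=17 C=11 D=5 ZF=0 PC=11 HALTED
Total instructions executed: 12

Answer: 12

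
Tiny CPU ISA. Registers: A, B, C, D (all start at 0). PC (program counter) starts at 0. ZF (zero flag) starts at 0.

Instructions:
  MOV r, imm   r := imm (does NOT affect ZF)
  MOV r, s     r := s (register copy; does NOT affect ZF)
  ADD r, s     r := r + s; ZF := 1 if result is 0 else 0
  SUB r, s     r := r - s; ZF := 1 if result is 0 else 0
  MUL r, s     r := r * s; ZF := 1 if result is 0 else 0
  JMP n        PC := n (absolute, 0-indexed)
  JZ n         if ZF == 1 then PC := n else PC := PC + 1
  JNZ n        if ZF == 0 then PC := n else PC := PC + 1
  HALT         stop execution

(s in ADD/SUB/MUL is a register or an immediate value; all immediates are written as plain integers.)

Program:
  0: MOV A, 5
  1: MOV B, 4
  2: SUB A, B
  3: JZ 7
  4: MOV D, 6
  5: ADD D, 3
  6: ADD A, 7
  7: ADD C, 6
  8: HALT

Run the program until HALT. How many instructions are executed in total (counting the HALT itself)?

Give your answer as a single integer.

Step 1: PC=0 exec 'MOV A, 5'. After: A=5 B=0 C=0 D=0 ZF=0 PC=1
Step 2: PC=1 exec 'MOV B, 4'. After: A=5 B=4 C=0 D=0 ZF=0 PC=2
Step 3: PC=2 exec 'SUB A, B'. After: A=1 B=4 C=0 D=0 ZF=0 PC=3
Step 4: PC=3 exec 'JZ 7'. After: A=1 B=4 C=0 D=0 ZF=0 PC=4
Step 5: PC=4 exec 'MOV D, 6'. After: A=1 B=4 C=0 D=6 ZF=0 PC=5
Step 6: PC=5 exec 'ADD D, 3'. After: A=1 B=4 C=0 D=9 ZF=0 PC=6
Step 7: PC=6 exec 'ADD A, 7'. After: A=8 B=4 C=0 D=9 ZF=0 PC=7
Step 8: PC=7 exec 'ADD C, 6'. After: A=8 B=4 C=6 D=9 ZF=0 PC=8
Step 9: PC=8 exec 'HALT'. After: A=8 B=4 C=6 D=9 ZF=0 PC=8 HALTED
Total instructions executed: 9

Answer: 9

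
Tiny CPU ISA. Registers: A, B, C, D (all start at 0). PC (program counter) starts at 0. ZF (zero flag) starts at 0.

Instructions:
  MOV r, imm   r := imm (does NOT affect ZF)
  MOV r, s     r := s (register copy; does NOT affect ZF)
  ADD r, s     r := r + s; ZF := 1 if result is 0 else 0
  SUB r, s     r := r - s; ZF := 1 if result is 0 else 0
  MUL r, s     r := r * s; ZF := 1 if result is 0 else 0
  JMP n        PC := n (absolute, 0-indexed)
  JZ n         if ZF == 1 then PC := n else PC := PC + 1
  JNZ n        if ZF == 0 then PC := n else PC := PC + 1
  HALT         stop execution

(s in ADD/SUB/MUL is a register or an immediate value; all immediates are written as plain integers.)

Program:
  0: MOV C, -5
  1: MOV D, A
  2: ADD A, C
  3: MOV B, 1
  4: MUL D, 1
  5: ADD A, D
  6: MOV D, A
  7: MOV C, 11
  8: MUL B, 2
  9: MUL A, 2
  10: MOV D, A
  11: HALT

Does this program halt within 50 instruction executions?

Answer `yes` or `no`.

Answer: yes

Derivation:
Step 1: PC=0 exec 'MOV C, -5'. After: A=0 B=0 C=-5 D=0 ZF=0 PC=1
Step 2: PC=1 exec 'MOV D, A'. After: A=0 B=0 C=-5 D=0 ZF=0 PC=2
Step 3: PC=2 exec 'ADD A, C'. After: A=-5 B=0 C=-5 D=0 ZF=0 PC=3
Step 4: PC=3 exec 'MOV B, 1'. After: A=-5 B=1 C=-5 D=0 ZF=0 PC=4
Step 5: PC=4 exec 'MUL D, 1'. After: A=-5 B=1 C=-5 D=0 ZF=1 PC=5
Step 6: PC=5 exec 'ADD A, D'. After: A=-5 B=1 C=-5 D=0 ZF=0 PC=6
Step 7: PC=6 exec 'MOV D, A'. After: A=-5 B=1 C=-5 D=-5 ZF=0 PC=7
Step 8: PC=7 exec 'MOV C, 11'. After: A=-5 B=1 C=11 D=-5 ZF=0 PC=8
Step 9: PC=8 exec 'MUL B, 2'. After: A=-5 B=2 C=11 D=-5 ZF=0 PC=9
Step 10: PC=9 exec 'MUL A, 2'. After: A=-10 B=2 C=11 D=-5 ZF=0 PC=10
Step 11: PC=10 exec 'MOV D, A'. After: A=-10 B=2 C=11 D=-10 ZF=0 PC=11
Step 12: PC=11 exec 'HALT'. After: A=-10 B=2 C=11 D=-10 ZF=0 PC=11 HALTED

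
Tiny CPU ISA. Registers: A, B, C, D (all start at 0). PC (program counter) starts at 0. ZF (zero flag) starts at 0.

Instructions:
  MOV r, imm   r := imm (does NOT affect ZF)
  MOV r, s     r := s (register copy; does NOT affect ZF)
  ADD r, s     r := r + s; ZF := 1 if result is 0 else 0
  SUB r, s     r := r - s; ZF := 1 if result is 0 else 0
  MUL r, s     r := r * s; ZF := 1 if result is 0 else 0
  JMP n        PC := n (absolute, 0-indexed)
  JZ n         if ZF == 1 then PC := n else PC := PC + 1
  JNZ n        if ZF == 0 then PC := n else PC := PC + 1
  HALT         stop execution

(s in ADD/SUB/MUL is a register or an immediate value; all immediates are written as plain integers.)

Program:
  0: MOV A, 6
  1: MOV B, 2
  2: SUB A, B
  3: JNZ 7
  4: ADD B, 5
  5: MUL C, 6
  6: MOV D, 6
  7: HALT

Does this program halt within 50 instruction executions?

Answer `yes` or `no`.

Answer: yes

Derivation:
Step 1: PC=0 exec 'MOV A, 6'. After: A=6 B=0 C=0 D=0 ZF=0 PC=1
Step 2: PC=1 exec 'MOV B, 2'. After: A=6 B=2 C=0 D=0 ZF=0 PC=2
Step 3: PC=2 exec 'SUB A, B'. After: A=4 B=2 C=0 D=0 ZF=0 PC=3
Step 4: PC=3 exec 'JNZ 7'. After: A=4 B=2 C=0 D=0 ZF=0 PC=7
Step 5: PC=7 exec 'HALT'. After: A=4 B=2 C=0 D=0 ZF=0 PC=7 HALTED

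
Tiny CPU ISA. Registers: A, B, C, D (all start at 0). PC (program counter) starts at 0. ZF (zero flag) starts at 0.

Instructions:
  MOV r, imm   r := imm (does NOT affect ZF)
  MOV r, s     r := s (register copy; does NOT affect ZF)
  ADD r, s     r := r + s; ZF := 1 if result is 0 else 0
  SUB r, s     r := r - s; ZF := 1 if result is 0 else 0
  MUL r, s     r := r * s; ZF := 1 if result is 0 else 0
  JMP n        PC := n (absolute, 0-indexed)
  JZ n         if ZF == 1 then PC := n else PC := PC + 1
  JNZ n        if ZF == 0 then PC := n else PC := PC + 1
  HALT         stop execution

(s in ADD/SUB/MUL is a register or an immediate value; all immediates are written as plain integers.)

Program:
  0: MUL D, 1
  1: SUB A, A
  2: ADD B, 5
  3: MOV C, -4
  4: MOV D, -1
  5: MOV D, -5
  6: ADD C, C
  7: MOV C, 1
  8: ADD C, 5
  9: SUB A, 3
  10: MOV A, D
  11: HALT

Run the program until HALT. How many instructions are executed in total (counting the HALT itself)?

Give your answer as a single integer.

Step 1: PC=0 exec 'MUL D, 1'. After: A=0 B=0 C=0 D=0 ZF=1 PC=1
Step 2: PC=1 exec 'SUB A, A'. After: A=0 B=0 C=0 D=0 ZF=1 PC=2
Step 3: PC=2 exec 'ADD B, 5'. After: A=0 B=5 C=0 D=0 ZF=0 PC=3
Step 4: PC=3 exec 'MOV C, -4'. After: A=0 B=5 C=-4 D=0 ZF=0 PC=4
Step 5: PC=4 exec 'MOV D, -1'. After: A=0 B=5 C=-4 D=-1 ZF=0 PC=5
Step 6: PC=5 exec 'MOV D, -5'. After: A=0 B=5 C=-4 D=-5 ZF=0 PC=6
Step 7: PC=6 exec 'ADD C, C'. After: A=0 B=5 C=-8 D=-5 ZF=0 PC=7
Step 8: PC=7 exec 'MOV C, 1'. After: A=0 B=5 C=1 D=-5 ZF=0 PC=8
Step 9: PC=8 exec 'ADD C, 5'. After: A=0 B=5 C=6 D=-5 ZF=0 PC=9
Step 10: PC=9 exec 'SUB A, 3'. After: A=-3 B=5 C=6 D=-5 ZF=0 PC=10
Step 11: PC=10 exec 'MOV A, D'. After: A=-5 B=5 C=6 D=-5 ZF=0 PC=11
Step 12: PC=11 exec 'HALT'. After: A=-5 B=5 C=6 D=-5 ZF=0 PC=11 HALTED
Total instructions executed: 12

Answer: 12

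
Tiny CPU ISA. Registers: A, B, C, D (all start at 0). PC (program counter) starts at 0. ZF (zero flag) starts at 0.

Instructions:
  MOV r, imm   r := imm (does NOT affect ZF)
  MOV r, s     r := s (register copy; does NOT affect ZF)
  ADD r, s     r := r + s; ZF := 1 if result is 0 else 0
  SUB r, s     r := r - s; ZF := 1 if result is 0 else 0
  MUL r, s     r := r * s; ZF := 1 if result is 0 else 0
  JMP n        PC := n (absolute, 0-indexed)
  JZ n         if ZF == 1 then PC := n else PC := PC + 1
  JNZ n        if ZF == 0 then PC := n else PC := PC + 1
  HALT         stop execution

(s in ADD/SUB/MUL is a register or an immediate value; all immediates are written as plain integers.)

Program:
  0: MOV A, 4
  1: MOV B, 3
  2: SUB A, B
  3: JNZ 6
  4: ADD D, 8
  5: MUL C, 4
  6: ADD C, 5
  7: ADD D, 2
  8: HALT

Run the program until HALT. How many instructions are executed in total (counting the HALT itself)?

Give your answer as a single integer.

Step 1: PC=0 exec 'MOV A, 4'. After: A=4 B=0 C=0 D=0 ZF=0 PC=1
Step 2: PC=1 exec 'MOV B, 3'. After: A=4 B=3 C=0 D=0 ZF=0 PC=2
Step 3: PC=2 exec 'SUB A, B'. After: A=1 B=3 C=0 D=0 ZF=0 PC=3
Step 4: PC=3 exec 'JNZ 6'. After: A=1 B=3 C=0 D=0 ZF=0 PC=6
Step 5: PC=6 exec 'ADD C, 5'. After: A=1 B=3 C=5 D=0 ZF=0 PC=7
Step 6: PC=7 exec 'ADD D, 2'. After: A=1 B=3 C=5 D=2 ZF=0 PC=8
Step 7: PC=8 exec 'HALT'. After: A=1 B=3 C=5 D=2 ZF=0 PC=8 HALTED
Total instructions executed: 7

Answer: 7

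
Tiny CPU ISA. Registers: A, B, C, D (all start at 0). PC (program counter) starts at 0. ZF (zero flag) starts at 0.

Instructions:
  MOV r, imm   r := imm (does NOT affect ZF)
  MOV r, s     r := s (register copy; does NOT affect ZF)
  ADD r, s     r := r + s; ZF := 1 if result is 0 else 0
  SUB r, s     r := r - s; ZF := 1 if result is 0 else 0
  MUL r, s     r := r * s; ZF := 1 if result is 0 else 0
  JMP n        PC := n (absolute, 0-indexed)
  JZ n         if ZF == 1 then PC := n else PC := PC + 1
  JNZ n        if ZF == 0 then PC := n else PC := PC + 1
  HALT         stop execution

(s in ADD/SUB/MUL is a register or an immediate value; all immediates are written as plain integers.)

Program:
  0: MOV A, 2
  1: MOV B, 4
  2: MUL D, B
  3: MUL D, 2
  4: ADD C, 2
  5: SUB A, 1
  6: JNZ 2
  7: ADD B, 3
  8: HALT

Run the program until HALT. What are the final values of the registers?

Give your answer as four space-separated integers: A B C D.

Step 1: PC=0 exec 'MOV A, 2'. After: A=2 B=0 C=0 D=0 ZF=0 PC=1
Step 2: PC=1 exec 'MOV B, 4'. After: A=2 B=4 C=0 D=0 ZF=0 PC=2
Step 3: PC=2 exec 'MUL D, B'. After: A=2 B=4 C=0 D=0 ZF=1 PC=3
Step 4: PC=3 exec 'MUL D, 2'. After: A=2 B=4 C=0 D=0 ZF=1 PC=4
Step 5: PC=4 exec 'ADD C, 2'. After: A=2 B=4 C=2 D=0 ZF=0 PC=5
Step 6: PC=5 exec 'SUB A, 1'. After: A=1 B=4 C=2 D=0 ZF=0 PC=6
Step 7: PC=6 exec 'JNZ 2'. After: A=1 B=4 C=2 D=0 ZF=0 PC=2
Step 8: PC=2 exec 'MUL D, B'. After: A=1 B=4 C=2 D=0 ZF=1 PC=3
Step 9: PC=3 exec 'MUL D, 2'. After: A=1 B=4 C=2 D=0 ZF=1 PC=4
Step 10: PC=4 exec 'ADD C, 2'. After: A=1 B=4 C=4 D=0 ZF=0 PC=5
Step 11: PC=5 exec 'SUB A, 1'. After: A=0 B=4 C=4 D=0 ZF=1 PC=6
Step 12: PC=6 exec 'JNZ 2'. After: A=0 B=4 C=4 D=0 ZF=1 PC=7
Step 13: PC=7 exec 'ADD B, 3'. After: A=0 B=7 C=4 D=0 ZF=0 PC=8
Step 14: PC=8 exec 'HALT'. After: A=0 B=7 C=4 D=0 ZF=0 PC=8 HALTED

Answer: 0 7 4 0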